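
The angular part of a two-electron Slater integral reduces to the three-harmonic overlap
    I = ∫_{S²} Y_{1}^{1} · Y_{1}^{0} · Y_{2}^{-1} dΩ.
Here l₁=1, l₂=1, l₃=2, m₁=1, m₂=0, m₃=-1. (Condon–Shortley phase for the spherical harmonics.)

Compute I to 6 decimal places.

-0.218510

Rules hold: Σm=0, L=4 even, 0≤2≤2.
N = 3·3·5 = 45
Δ = 0!·2!·2!/5! = 1/30
Racah Σ t=0..0: t=0:+1/1 = 1/1
⇒ 3j(1 1 2; 0 0 0)² = 2/15, sgn +1
Racah Σ t=0..0: t=0:+1/2 = 1/2
⇒ 3j(1 1 2; 1 0 -1)² = 1/10, sgn -1
4πI² = N·(3j₀)²·(3jₘ)² = 3/5
I = -1·√(0.6/4π) = -0.21850969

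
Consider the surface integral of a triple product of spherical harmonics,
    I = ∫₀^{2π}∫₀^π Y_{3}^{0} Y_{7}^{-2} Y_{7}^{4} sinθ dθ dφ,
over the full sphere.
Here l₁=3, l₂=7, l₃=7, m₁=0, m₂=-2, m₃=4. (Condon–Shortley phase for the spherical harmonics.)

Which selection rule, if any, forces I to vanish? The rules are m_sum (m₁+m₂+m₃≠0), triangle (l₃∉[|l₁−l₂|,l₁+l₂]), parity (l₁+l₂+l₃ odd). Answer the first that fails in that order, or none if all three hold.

m_sum

Σmᵢ = 2  ✗
l₃∈[|l₁−l₂|,l₁+l₂]=[4,10], have l₃=7
Σlᵢ = 17 ⇒ odd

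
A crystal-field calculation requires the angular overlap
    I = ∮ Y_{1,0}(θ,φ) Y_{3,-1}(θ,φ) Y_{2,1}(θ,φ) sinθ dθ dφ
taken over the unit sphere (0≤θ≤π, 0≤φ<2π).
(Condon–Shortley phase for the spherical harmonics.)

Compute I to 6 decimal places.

-0.233597

Rules hold: Σm=0, L=6 even, 2≤2≤4.
N = 3·7·5 = 105
Δ = 2!·0!·4!/7! = 1/105
Racah Σ t=1..1: t=1:−1/4 = -1/4
⇒ 3j(1 3 2; 0 0 0)² = 3/35, sgn -1
Racah Σ t=1..1: t=1:−1/6 = -1/6
⇒ 3j(1 3 2; 0 -1 1)² = 8/105, sgn +1
4πI² = N·(3j₀)²·(3jₘ)² = 24/35
I = -1·√(0.685714/4π) = -0.23359668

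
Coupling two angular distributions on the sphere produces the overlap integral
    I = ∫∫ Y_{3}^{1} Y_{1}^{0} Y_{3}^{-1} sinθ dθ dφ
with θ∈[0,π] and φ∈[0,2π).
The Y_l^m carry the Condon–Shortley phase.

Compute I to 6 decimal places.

L=7 odd ⇒ parity kills the (l;000) factor ⇒ I = 0

0.000000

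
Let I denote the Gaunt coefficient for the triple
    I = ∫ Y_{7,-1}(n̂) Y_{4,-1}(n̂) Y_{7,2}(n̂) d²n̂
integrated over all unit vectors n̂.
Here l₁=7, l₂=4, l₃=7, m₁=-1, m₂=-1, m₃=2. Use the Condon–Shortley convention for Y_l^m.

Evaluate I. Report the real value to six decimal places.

m-sum 0 ✓  L=18 even ✓  3≤7≤11 ✓
Π(2lᵢ+1) = 15×9×15 = 2025
triangle coeff Δ(7,4,7) = 1/58198140
Σ_t [0,4]: t=0:+1/17418240 t=1:−1/622080 t=2:+1/230400 t=3:−1/622080 t=4:+1/17418240 = 1/806400
(3j)²=2268/230945 [(7 4 7; 0 0 0)], sign=-1
Σ_t [0,3]: t=0:+1/11612160 t=1:−1/725760 t=2:+1/414720 t=3:−1/2073600 = 37/58060800
(3j)²=4107/646646 [(7 4 7; -1 -1 2)], sign=-1
⇒ 4πI² = 269460270/2133423721
I = (+1)√(269460270/2133423721/(4π)) = 0.10025450

0.100255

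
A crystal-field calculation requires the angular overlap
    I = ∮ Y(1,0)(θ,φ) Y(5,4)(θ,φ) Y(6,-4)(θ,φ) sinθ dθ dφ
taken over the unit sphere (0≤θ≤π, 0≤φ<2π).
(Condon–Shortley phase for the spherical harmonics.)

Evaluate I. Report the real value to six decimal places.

Checks pass: Σm=0; 12 even; l₃=6∈[4,6].
(2·1+1)(2·5+1)(2·6+1) = 429
Δ: 0! 2! 10! / 13! → 1/858
sum: t=0:+1/14400 = 1/14400
3j²(1 5 6; 0 0 0) = Δ·Π!·Σ² = 6/143  (sign +1)
sum: t=0:+1/362880 = 1/362880
3j²(1 5 6; 0 4 -4) = Δ·Π!·Σ² = 10/429  (sign +1)
combine: 4πI² = 429·6/143·10/429 = 60/143
take √, sign +1: I = 0.18272698

0.182727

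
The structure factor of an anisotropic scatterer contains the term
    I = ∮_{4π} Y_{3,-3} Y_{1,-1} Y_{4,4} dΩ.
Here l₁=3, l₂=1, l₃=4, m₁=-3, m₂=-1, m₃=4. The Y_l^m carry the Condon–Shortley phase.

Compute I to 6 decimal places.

0.325735

m-sum 0 ✓  L=8 even ✓  2≤4≤4 ✓
Π(2lᵢ+1) = 7×3×9 = 189
triangle coeff Δ(3,1,4) = 1/252
Σ_t [0,0]: t=0:+1/36 = 1/36
(3j)²=4/63 [(3 1 4; 0 0 0)], sign=+1
Σ_t [0,0]: t=0:+1/1440 = 1/1440
(3j)²=1/9 [(3 1 4; -3 -1 4)], sign=+1
⇒ 4πI² = 4/3
I = (+1)√(4/3/(4π)) = 0.32573501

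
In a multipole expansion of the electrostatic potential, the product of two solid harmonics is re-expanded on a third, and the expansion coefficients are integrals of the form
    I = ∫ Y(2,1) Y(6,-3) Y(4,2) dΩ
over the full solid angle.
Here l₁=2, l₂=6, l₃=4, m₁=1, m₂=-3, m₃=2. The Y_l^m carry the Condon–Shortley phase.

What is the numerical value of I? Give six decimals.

Rules hold: Σm=0, L=12 even, 4≤4≤8.
N = 5·13·9 = 585
Δ = 4!·0!·8!/13! = 1/6435
Racah Σ t=2..2: t=2:+1/2304 = 1/2304
⇒ 3j(2 6 4; 0 0 0)² = 5/143, sgn +1
Racah Σ t=1..1: t=1:−1/8640 = -1/8640
⇒ 3j(2 6 4; 1 -3 2)² = 28/715, sgn -1
4πI² = N·(3j₀)²·(3jₘ)² = 1260/1573
I = -1·√(0.801017/4π) = -0.25247360

-0.252474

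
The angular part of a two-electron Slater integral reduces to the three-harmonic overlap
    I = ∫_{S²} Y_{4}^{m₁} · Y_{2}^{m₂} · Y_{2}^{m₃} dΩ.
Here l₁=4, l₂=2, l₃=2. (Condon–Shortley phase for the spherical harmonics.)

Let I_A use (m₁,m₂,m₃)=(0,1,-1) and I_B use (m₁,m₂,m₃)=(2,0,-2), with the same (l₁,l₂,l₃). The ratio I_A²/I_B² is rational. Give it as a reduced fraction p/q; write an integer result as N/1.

l's match ⇒ only the (l;m) 3-j factors differ between A and B.
A: triangle coeff Δ(4,2,2) = 1/630; Σ_t [3,3]: t=3:−1/36 = -1/36; (3j)²=8/315 [(4 2 2; 0 1 -1)], sign=+1
B: triangle coeff Δ(4,2,2) = 1/630; Σ_t [2,2]: t=2:+1/96 = 1/96; (3j)²=1/42 [(4 2 2; 2 0 -2)], sign=+1
I_A²/I_B² = (8/315)/(1/42) = 16/15

16/15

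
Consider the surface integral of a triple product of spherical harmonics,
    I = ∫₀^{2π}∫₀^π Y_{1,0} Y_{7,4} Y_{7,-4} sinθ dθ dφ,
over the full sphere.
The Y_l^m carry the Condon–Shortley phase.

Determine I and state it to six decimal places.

0.000000

Σlᵢ=15 odd — θ-integrand is odd under cosθ→−cosθ; I=0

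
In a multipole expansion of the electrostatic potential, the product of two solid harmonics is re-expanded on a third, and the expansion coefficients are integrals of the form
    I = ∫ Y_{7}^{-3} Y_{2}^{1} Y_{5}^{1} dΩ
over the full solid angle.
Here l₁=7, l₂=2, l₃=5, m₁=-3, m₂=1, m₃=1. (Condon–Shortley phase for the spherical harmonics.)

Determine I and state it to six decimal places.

-3 + 1 + 1 = -1 ≠ 0: azimuthal integral kills it; I = 0

0.000000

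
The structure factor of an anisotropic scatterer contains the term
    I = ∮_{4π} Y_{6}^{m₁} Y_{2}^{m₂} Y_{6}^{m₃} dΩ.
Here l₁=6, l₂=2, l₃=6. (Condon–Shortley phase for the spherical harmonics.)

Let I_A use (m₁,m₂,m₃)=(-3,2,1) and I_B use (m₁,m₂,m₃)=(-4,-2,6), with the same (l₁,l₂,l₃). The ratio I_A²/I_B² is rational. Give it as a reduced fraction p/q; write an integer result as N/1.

Same 6,2,6: normalisation and zero-m 3j drop out of the ratio.
A: Δ: 2! 10! 2! / 15! → 1/90090; sum: t=2:+1/120960 = 1/120960; 3j²(6 2 6; -3 2 1) = Δ·Π!·Σ² = 24/1001  (sign -1)
B: Δ: 2! 10! 2! / 15! → 1/90090; sum: t=0:+1/14515200 = 1/14515200; 3j²(6 2 6; -4 -2 6) = Δ·Π!·Σ² = 2/455  (sign +1)
I_A²/I_B² = (24/1001)/(2/455) = 60/11

60/11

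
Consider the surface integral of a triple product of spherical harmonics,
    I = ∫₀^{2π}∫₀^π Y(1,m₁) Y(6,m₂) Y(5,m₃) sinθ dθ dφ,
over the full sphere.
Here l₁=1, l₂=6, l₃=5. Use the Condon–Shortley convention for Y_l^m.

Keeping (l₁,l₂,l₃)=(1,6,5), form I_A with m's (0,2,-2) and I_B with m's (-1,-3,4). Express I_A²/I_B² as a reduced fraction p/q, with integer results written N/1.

l's match ⇒ only the (l;m) 3-j factors differ between A and B.
A: triangle coeff Δ(1,6,5) = 1/858; Σ_t [1,1]: t=1:−1/30240 = -1/30240; (3j)²=16/429 [(1 6 5; 0 2 -2)], sign=+1
B: triangle coeff Δ(1,6,5) = 1/858; Σ_t [2,2]: t=2:+1/725760 = 1/725760; (3j)²=1/286 [(1 6 5; -1 -3 4)], sign=-1
I_A²/I_B² = (16/429)/(1/286) = 32/3

32/3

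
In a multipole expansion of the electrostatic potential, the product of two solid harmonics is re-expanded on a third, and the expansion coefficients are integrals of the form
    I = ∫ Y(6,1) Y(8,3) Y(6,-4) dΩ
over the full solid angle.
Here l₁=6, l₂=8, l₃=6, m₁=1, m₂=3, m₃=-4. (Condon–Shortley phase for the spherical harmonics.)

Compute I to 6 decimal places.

Rules hold: Σm=0, L=20 even, 2≤6≤14.
N = 13·17·13 = 2873
Δ = 8!·4!·8!/21! = 1/1309458150
Racah Σ t=2..6: t=2:+1/49766400 t=3:−1/3110400 t=4:+1/1327104 t=5:−1/3110400 t=6:+1/49766400 = 1/6635520
⇒ 3j(6 8 6; 0 0 0)² = 350/46189, sgn +1
Racah Σ t=3..5: t=3:−1/116121600 t=4:+1/17418240 t=5:−1/24883200 = 1/116121600
⇒ 3j(6 8 6; 1 3 -4)² = 5/4199, sgn +1
4πI² = N·(3j₀)²·(3jₘ)² = 1750/67507
I = +1·√(0.0259232/4π) = 0.04541922

0.045419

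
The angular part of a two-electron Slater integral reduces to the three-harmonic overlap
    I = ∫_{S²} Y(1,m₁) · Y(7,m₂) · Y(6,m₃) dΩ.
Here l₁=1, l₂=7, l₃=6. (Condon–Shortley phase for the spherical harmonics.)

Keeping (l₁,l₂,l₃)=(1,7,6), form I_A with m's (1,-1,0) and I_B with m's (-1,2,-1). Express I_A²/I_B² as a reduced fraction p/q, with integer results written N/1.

7/9

Same 1,7,6: normalisation and zero-m 3j drop out of the ratio.
A: Δ: 2! 0! 12! / 15! → 1/1365; sum: t=0:+1/1036800 = 1/1036800; 3j²(1 7 6; 1 -1 0) = Δ·Π!·Σ² = 4/195  (sign +1)
B: Δ: 2! 0! 12! / 15! → 1/1365; sum: t=2:+1/1209600 = 1/1209600; 3j²(1 7 6; -1 2 -1) = Δ·Π!·Σ² = 12/455  (sign -1)
I_A²/I_B² = (4/195)/(12/455) = 7/9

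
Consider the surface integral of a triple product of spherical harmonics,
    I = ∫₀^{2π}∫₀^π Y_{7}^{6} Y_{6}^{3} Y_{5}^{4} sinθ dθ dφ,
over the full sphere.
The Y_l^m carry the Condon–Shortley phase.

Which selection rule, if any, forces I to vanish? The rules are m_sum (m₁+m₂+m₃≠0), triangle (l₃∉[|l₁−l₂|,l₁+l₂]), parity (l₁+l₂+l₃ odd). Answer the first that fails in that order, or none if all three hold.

m_sum

Σmᵢ = 13  ✗
l₃∈[|l₁−l₂|,l₁+l₂]=[1,13], have l₃=5
Σlᵢ = 18 ⇒ even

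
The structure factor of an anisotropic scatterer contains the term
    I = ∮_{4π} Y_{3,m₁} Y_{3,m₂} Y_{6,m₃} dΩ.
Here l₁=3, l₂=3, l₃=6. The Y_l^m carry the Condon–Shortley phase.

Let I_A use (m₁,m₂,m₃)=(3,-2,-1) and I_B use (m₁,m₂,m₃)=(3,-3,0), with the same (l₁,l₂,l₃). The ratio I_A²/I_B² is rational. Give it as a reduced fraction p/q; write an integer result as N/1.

Shared (l₁,l₂,l₃)=(3,3,6): N and (l;000)² cancel in I_A²/I_B².
A: Δ = 0!·6!·6!/13! = 1/12012; Racah Σ t=0..0: t=0:+1/86400 = 1/86400; ⇒ 3j(3 3 6; 3 -2 -1)² = 1/1716, sgn -1
B: Δ = 0!·6!·6!/13! = 1/12012; Racah Σ t=0..0: t=0:+1/518400 = 1/518400; ⇒ 3j(3 3 6; 3 -3 0)² = 1/12012, sgn +1
I_A²/I_B² = (1/1716)/(1/12012) = 7/1

7/1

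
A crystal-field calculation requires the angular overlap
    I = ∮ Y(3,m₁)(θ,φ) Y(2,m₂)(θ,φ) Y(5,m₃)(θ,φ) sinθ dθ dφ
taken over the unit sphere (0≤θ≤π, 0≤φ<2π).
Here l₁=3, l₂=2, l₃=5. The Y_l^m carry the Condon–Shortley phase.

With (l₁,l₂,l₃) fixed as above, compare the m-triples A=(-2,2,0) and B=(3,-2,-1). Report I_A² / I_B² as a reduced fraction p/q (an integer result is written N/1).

5/1

Shared (l₁,l₂,l₃)=(3,2,5): N and (l;000)² cancel in I_A²/I_B².
A: Δ = 0!·6!·4!/11! = 1/2310; Racah Σ t=0..0: t=0:+1/2880 = 1/2880; ⇒ 3j(3 2 5; -2 2 0)² = 1/462, sgn -1
B: Δ = 0!·6!·4!/11! = 1/2310; Racah Σ t=0..0: t=0:+1/17280 = 1/17280; ⇒ 3j(3 2 5; 3 -2 -1)² = 1/2310, sgn +1
I_A²/I_B² = (1/462)/(1/2310) = 5/1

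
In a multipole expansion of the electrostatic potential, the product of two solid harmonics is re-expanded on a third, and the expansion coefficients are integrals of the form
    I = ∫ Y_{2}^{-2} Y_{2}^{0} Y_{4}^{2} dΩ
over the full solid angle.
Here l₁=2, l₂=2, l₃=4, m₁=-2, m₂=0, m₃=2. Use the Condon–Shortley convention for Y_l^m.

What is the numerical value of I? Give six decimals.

0.156078

Checks pass: Σm=0; 8 even; l₃=4∈[0,4].
(2·2+1)(2·2+1)(2·4+1) = 225
Δ: 0! 4! 4! / 9! → 1/630
sum: t=0:+1/16 = 1/16
3j²(2 2 4; 0 0 0) = Δ·Π!·Σ² = 2/35  (sign +1)
sum: t=0:+1/96 = 1/96
3j²(2 2 4; -2 0 2) = Δ·Π!·Σ² = 1/42  (sign +1)
combine: 4πI² = 225·2/35·1/42 = 15/49
take √, sign +1: I = 0.15607835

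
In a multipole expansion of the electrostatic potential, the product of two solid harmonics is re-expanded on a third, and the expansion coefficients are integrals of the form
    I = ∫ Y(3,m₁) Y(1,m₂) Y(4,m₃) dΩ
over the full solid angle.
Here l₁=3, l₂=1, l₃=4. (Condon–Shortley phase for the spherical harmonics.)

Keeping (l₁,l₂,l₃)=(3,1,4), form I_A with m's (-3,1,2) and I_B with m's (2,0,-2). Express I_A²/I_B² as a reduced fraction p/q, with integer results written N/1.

Same 3,1,4: normalisation and zero-m 3j drop out of the ratio.
A: Δ: 0! 6! 2! / 9! → 1/252; sum: t=0:+1/1440 = 1/1440; 3j²(3 1 4; -3 1 2) = Δ·Π!·Σ² = 1/252  (sign +1)
B: Δ: 0! 6! 2! / 9! → 1/252; sum: t=0:+1/120 = 1/120; 3j²(3 1 4; 2 0 -2) = Δ·Π!·Σ² = 1/21  (sign +1)
I_A²/I_B² = (1/252)/(1/21) = 1/12

1/12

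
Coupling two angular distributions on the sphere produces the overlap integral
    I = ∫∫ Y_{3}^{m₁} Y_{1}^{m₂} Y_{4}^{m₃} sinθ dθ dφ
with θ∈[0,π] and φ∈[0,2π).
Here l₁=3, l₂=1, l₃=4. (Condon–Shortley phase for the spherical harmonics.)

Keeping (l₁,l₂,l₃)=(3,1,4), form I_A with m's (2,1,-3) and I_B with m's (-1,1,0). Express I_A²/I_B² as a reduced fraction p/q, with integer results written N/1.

Shared (l₁,l₂,l₃)=(3,1,4): N and (l;000)² cancel in I_A²/I_B².
A: Δ = 0!·6!·2!/9! = 1/252; Racah Σ t=0..0: t=0:+1/240 = 1/240; ⇒ 3j(3 1 4; 2 1 -3)² = 1/12, sgn -1
B: Δ = 0!·6!·2!/9! = 1/252; Racah Σ t=0..0: t=0:+1/96 = 1/96; ⇒ 3j(3 1 4; -1 1 0)² = 1/42, sgn +1
I_A²/I_B² = (1/12)/(1/42) = 7/2

7/2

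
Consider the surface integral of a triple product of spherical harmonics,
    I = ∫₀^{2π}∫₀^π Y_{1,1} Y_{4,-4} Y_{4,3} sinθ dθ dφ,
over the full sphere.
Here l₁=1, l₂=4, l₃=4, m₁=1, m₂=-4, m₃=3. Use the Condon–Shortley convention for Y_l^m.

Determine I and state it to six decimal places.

L=9 odd ⇒ parity kills the (l;000) factor ⇒ I = 0

0.000000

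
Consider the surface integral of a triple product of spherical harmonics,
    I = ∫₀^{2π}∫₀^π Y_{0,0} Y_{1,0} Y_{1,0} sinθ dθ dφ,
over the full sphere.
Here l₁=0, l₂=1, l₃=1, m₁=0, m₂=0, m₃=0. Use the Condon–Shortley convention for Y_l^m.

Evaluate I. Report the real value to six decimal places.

Rules hold: Σm=0, L=2 even, 1≤1≤1.
N = 1·3·3 = 9
Δ = 0!·0!·2!/3! = 1/3
Racah Σ t=0..0: t=0:+1/1 = 1/1
⇒ 3j(0 1 1; 0 0 0)² = 1/3, sgn -1
(m-triple is (0,0,0) — same symbol as above.)
4πI² = N·(3j₀)²·(3jₘ)² = 1/1
I = +1·√(1/4π) = 0.28209479

0.282095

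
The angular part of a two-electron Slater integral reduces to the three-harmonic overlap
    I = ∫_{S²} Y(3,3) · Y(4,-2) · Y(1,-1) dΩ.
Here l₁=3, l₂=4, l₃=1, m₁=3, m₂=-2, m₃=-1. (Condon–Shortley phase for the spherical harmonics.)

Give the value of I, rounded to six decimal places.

0.061558

m-sum 0 ✓  L=8 even ✓  1≤1≤7 ✓
Π(2lᵢ+1) = 7×9×3 = 189
triangle coeff Δ(3,4,1) = 1/252
Σ_t [3,3]: t=3:−1/36 = -1/36
(3j)²=4/63 [(3 4 1; 0 0 0)], sign=+1
Σ_t [0,0]: t=0:+1/1440 = 1/1440
(3j)²=1/252 [(3 4 1; 3 -2 -1)], sign=+1
⇒ 4πI² = 1/21
I = (+1)√(1/21/(4π)) = 0.06155813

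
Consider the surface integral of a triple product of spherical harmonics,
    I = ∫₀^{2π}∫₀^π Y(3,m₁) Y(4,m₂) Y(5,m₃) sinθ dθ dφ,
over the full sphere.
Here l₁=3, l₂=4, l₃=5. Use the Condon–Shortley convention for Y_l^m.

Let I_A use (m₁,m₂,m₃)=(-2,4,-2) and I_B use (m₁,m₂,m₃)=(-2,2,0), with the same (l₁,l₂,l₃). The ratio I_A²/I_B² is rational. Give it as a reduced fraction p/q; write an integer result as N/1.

49/120

Shared (l₁,l₂,l₃)=(3,4,5): N and (l;000)² cancel in I_A²/I_B².
A: Δ = 2!·4!·6!/13! = 1/180180; Racah Σ t=2..2: t=2:+1/8640 = 1/8640; ⇒ 3j(3 4 5; -2 4 -2)² = 14/1287, sgn -1
B: Δ = 2!·4!·6!/13! = 1/180180; Racah Σ t=1..2: t=1:−1/2880 t=2:+1/576 = 1/720; ⇒ 3j(3 4 5; -2 2 0)² = 80/3003, sgn -1
I_A²/I_B² = (14/1287)/(80/3003) = 49/120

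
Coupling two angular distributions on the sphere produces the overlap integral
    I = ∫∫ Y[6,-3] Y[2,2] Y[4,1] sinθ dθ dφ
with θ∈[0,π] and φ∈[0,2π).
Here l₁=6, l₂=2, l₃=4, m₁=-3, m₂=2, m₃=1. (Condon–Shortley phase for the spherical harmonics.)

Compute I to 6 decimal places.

-0.178526

Rules hold: Σm=0, L=12 even, 4≤4≤8.
N = 13·5·9 = 585
Δ = 4!·8!·0!/13! = 1/6435
Racah Σ t=2..2: t=2:+1/2304 = 1/2304
⇒ 3j(6 2 4; 0 0 0)² = 5/143, sgn +1
Racah Σ t=4..4: t=4:+1/17280 = 1/17280
⇒ 3j(6 2 4; -3 2 1)² = 14/715, sgn -1
4πI² = N·(3j₀)²·(3jₘ)² = 630/1573
I = -1·√(0.400509/4π) = -0.17852580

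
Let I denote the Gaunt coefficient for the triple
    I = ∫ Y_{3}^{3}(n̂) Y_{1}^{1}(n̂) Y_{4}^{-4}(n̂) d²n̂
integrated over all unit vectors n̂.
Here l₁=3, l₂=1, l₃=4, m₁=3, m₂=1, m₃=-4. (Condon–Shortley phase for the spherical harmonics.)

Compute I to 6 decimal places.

m-sum 0 ✓  L=8 even ✓  2≤4≤4 ✓
Π(2lᵢ+1) = 7×3×9 = 189
triangle coeff Δ(3,1,4) = 1/252
Σ_t [0,0]: t=0:+1/36 = 1/36
(3j)²=4/63 [(3 1 4; 0 0 0)], sign=+1
Σ_t [0,0]: t=0:+1/1440 = 1/1440
(3j)²=1/9 [(3 1 4; 3 1 -4)], sign=+1
⇒ 4πI² = 4/3
I = (+1)√(4/3/(4π)) = 0.32573501

0.325735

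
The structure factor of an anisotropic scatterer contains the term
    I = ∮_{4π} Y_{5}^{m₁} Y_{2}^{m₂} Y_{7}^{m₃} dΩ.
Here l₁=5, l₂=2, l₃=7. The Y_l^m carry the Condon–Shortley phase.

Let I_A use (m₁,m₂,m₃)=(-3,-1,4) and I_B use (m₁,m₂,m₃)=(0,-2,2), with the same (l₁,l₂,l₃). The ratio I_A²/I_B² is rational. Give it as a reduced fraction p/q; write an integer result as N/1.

55/14

l's match ⇒ only the (l;m) 3-j factors differ between A and B.
A: triangle coeff Δ(5,2,7) = 1/15015; Σ_t [0,0]: t=0:+1/483840 = 1/483840; (3j)²=3/91 [(5 2 7; -3 -1 4)], sign=-1
B: triangle coeff Δ(5,2,7) = 1/15015; Σ_t [0,0]: t=0:+1/345600 = 1/345600; (3j)²=6/715 [(5 2 7; 0 -2 2)], sign=-1
I_A²/I_B² = (3/91)/(6/715) = 55/14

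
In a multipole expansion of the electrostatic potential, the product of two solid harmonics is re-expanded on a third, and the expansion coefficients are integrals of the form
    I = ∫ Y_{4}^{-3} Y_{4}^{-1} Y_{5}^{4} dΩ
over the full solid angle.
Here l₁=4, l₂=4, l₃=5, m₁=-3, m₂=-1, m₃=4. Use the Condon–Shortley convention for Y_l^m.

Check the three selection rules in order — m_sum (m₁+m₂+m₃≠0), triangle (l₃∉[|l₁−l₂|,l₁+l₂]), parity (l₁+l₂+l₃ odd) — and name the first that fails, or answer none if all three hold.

azimuthal sum: -3 − 1 + 4 = 0  ✓
0 ≤ 5 ≤ 8 (triangle on l)  ✓
L = 4 + 4 + 5 = 13 (odd)  ✗

parity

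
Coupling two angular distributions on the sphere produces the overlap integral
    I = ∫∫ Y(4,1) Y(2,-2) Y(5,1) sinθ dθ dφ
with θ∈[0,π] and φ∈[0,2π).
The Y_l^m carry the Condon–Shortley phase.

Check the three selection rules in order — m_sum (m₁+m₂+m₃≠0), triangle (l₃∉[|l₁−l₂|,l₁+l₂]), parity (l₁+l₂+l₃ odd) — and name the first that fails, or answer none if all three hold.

parity

Σmᵢ = 0  ✓
l₃∈[|l₁−l₂|,l₁+l₂]=[2,6], have l₃=5  ✓
Σlᵢ = 11 ⇒ odd  ✗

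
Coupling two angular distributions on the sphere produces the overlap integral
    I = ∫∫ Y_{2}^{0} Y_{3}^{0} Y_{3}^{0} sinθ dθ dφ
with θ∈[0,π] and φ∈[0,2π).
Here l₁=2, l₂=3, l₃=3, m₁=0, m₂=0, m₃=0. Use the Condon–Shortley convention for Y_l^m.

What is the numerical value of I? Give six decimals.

m-sum 0 ✓  L=8 even ✓  1≤3≤5 ✓
Π(2lᵢ+1) = 5×7×7 = 245
triangle coeff Δ(2,3,3) = 1/3780
Σ_t [0,2]: t=0:+1/24 t=1:−1/4 t=2:+1/24 = -1/6
(3j)²=4/105 [(2 3 3; 0 0 0)], sign=+1
(m-triple is (0,0,0) — same symbol as above.)
⇒ 4πI² = 16/45
I = (+1)√(16/45/(4π)) = 0.16820883

0.168209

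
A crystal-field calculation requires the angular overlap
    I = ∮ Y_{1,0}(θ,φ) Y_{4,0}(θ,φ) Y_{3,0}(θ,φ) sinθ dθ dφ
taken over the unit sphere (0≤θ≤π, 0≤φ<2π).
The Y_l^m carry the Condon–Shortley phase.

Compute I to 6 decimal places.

0.246233

Checks pass: Σm=0; 8 even; l₃=3∈[3,5].
(2·1+1)(2·4+1)(2·3+1) = 189
Δ: 2! 0! 6! / 9! → 1/252
sum: t=1:−1/36 = -1/36
3j²(1 4 3; 0 0 0) = Δ·Π!·Σ² = 4/63  (sign +1)
(m-triple is (0,0,0) — same symbol as above.)
combine: 4πI² = 189·4/63·4/63 = 16/21
take √, sign +1: I = 0.24623252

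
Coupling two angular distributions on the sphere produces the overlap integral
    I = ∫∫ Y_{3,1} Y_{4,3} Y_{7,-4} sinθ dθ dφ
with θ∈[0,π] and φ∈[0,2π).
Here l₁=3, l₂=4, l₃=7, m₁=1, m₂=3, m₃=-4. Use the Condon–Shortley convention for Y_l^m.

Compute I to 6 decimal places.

0.212007

Checks pass: Σm=0; 14 even; l₃=7∈[1,7].
(2·3+1)(2·4+1)(2·7+1) = 945
Δ: 0! 6! 8! / 15! → 1/45045
sum: t=0:+1/20736 = 1/20736
3j²(3 4 7; 0 0 0) = Δ·Π!·Σ² = 35/1287  (sign -1)
sum: t=0:+1/241920 = 1/241920
3j²(3 4 7; 1 3 -4) = Δ·Π!·Σ² = 2/91  (sign -1)
combine: 4πI² = 945·35/1287·2/91 = 1050/1859
take √, sign +1: I = 0.21200691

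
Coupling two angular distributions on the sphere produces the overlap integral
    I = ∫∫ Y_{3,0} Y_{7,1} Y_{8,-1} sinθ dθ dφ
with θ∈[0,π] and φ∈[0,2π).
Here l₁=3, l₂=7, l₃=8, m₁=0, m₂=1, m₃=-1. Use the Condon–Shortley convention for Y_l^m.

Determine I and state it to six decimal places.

Checks pass: Σm=0; 18 even; l₃=8∈[4,10].
(2·3+1)(2·7+1)(2·8+1) = 1785
Δ: 2! 4! 12! / 19! → 1/5290740
sum: t=0:+1/7257600 t=1:−1/2073600 t=2:+1/7257600 = -1/4838400
3j²(3 7 8; 0 0 0) = Δ·Π!·Σ² = 252/20995  (sign -1)
sum: t=0:+1/11612160 t=1:−1/2419200 t=2:+1/6220800 = -29/174182400
3j²(3 7 8; 0 1 -1) = Δ·Π!·Σ² = 841/83980  (sign +1)
combine: 4πI² = 1785·252/20995·841/83980 = 1112643/5185765
take √, sign -1: I = -0.13066720

-0.130667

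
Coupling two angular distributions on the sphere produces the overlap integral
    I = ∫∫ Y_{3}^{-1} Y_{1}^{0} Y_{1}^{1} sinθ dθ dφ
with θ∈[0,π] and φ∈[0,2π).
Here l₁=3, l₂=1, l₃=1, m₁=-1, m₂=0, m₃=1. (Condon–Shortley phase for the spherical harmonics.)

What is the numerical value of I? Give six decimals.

0.000000

l₃=1 ∉ [2,4] — triangle fails ⇒ I = 0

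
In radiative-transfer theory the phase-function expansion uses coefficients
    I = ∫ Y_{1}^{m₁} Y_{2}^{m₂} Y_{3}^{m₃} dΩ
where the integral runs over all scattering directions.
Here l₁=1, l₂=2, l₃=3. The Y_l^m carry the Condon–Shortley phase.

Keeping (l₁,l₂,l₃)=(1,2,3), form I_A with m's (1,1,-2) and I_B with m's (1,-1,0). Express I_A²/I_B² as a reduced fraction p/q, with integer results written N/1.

10/3

l's match ⇒ only the (l;m) 3-j factors differ between A and B.
A: triangle coeff Δ(1,2,3) = 1/105; Σ_t [0,0]: t=0:+1/12 = 1/12; (3j)²=2/21 [(1 2 3; 1 1 -2)], sign=-1
B: triangle coeff Δ(1,2,3) = 1/105; Σ_t [0,0]: t=0:+1/12 = 1/12; (3j)²=1/35 [(1 2 3; 1 -1 0)], sign=-1
I_A²/I_B² = (2/21)/(1/35) = 10/3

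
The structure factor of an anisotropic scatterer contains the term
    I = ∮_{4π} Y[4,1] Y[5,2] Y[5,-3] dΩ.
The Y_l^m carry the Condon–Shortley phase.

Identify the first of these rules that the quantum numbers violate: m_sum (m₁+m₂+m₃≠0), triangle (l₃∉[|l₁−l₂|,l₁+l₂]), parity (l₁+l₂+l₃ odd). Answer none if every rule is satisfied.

m₁+m₂+m₃ = 1 + 2 − 3 = 0  ✓
triangle: |4−5|=1 ≤ l₃=5 ≤ 4+5=9  ✓
parity: l₁+l₂+l₃ = 14 is even  ✓

none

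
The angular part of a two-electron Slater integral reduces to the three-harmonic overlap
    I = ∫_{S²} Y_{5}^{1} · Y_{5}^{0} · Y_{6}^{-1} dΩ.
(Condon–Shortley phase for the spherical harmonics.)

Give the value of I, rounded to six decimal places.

-0.072607

m-sum 0 ✓  L=16 even ✓  0≤6≤10 ✓
Π(2lᵢ+1) = 11×11×13 = 1573
triangle coeff Δ(5,5,6) = 1/28588560
Σ_t [0,4]: t=0:+1/345600 t=1:−1/13824 t=2:+1/5184 t=3:−1/13824 t=4:+1/345600 = 7/129600
(3j)²=80/7293 [(5 5 6; 0 0 0)], sign=+1
Σ_t [0,4]: t=0:+1/138240 t=1:−1/10368 t=2:+1/6912 t=3:−1/34560 t=4:+1/2073600 = 7/259200
(3j)²=28/7293 [(5 5 6; 1 0 -1)], sign=-1
⇒ 4πI² = 2240/33813
I = (-1)√(2240/33813/(4π)) = -0.07260679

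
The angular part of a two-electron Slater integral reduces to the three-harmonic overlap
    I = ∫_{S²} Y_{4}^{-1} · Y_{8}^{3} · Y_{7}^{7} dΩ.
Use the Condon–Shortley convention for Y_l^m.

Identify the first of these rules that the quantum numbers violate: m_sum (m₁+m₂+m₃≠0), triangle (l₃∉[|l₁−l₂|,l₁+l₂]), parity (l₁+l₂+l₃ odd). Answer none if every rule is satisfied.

Σmᵢ = 9  ✗
l₃∈[|l₁−l₂|,l₁+l₂]=[4,12], have l₃=7
Σlᵢ = 19 ⇒ odd

m_sum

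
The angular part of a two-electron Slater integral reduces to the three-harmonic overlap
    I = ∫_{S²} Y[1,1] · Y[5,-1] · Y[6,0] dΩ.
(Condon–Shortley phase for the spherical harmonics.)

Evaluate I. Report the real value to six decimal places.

m-sum 0 ✓  L=12 even ✓  4≤6≤6 ✓
Π(2lᵢ+1) = 3×11×13 = 429
triangle coeff Δ(1,5,6) = 1/858
Σ_t [0,0]: t=0:+1/14400 = 1/14400
(3j)²=6/143 [(1 5 6; 0 0 0)], sign=+1
Σ_t [0,0]: t=0:+1/34560 = 1/34560
(3j)²=5/286 [(1 5 6; 1 -1 0)], sign=+1
⇒ 4πI² = 45/143
I = (+1)√(45/143/(4π)) = 0.15824621

0.158246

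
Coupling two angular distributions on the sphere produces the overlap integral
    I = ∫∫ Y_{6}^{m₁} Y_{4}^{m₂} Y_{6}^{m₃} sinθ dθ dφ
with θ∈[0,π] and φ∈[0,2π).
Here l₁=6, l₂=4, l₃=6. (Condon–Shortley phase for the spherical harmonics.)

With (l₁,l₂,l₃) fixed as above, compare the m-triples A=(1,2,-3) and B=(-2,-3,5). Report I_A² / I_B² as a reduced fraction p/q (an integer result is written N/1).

192/3773

l's match ⇒ only the (l;m) 3-j factors differ between A and B.
A: triangle coeff Δ(6,4,6) = 1/15315300; Σ_t [2,4]: t=2:+1/69120 t=3:−1/51840 t=4:+1/483840 = -1/362880; (3j)²=16/17017 [(6 4 6; 1 2 -3)], sign=+1
B: triangle coeff Δ(6,4,6) = 1/15315300; Σ_t [0,1]: t=0:+1/5806080 t=1:−1/725760 = -1/829440; (3j)²=49/2652 [(6 4 6; -2 -3 5)], sign=+1
I_A²/I_B² = (16/17017)/(49/2652) = 192/3773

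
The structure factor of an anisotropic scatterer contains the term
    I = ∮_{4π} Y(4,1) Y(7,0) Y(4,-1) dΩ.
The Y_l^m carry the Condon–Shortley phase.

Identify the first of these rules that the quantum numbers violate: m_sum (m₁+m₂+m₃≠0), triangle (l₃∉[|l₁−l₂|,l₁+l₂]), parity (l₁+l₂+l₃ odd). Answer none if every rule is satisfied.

Σmᵢ = 0  ✓
l₃∈[|l₁−l₂|,l₁+l₂]=[3,11], have l₃=4  ✓
Σlᵢ = 15 ⇒ odd  ✗

parity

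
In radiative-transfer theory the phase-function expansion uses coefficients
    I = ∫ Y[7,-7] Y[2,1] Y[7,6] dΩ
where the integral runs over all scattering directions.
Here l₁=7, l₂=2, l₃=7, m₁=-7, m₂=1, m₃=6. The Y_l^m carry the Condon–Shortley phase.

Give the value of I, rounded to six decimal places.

Rules hold: Σm=0, L=16 even, 5≤7≤9.
N = 15·5·15 = 1125
Δ = 2!·12!·2!/17! = 1/185640
Racah Σ t=0..2: t=0:+1/2419200 t=1:−1/518400 t=2:+1/2419200 = -1/907200
⇒ 3j(7 2 7; 0 0 0)² = 56/3315, sgn +1
Racah Σ t=2..2: t=2:+1/958003200 = 1/958003200
⇒ 3j(7 2 7; -7 1 6)² = 13/680, sgn -1
4πI² = N·(3j₀)²·(3jₘ)² = 105/289
I = -1·√(0.363322/4π) = -0.17003597

-0.170036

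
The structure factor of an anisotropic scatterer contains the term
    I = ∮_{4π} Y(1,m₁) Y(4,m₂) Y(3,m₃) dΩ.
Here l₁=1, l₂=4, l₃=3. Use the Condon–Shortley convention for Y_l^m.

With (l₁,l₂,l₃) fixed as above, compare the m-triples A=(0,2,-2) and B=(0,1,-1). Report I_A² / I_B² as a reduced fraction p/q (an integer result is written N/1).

4/5

Same 1,4,3: normalisation and zero-m 3j drop out of the ratio.
A: Δ: 2! 0! 6! / 9! → 1/252; sum: t=1:−1/120 = -1/120; 3j²(1 4 3; 0 2 -2) = Δ·Π!·Σ² = 1/21  (sign +1)
B: Δ: 2! 0! 6! / 9! → 1/252; sum: t=1:−1/48 = -1/48; 3j²(1 4 3; 0 1 -1) = Δ·Π!·Σ² = 5/84  (sign -1)
I_A²/I_B² = (1/21)/(5/84) = 4/5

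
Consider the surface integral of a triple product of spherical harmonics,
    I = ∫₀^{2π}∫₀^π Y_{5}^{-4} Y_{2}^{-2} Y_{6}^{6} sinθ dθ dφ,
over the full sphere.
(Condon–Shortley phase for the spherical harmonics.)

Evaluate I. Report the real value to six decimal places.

L=13 odd ⇒ parity kills the (l;000) factor ⇒ I = 0

0.000000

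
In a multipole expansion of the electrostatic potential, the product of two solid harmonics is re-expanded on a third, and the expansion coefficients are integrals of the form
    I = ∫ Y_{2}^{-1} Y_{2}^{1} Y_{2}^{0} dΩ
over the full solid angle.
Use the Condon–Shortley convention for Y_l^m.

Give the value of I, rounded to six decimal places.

Checks pass: Σm=0; 6 even; l₃=2∈[0,4].
(2·2+1)(2·2+1)(2·2+1) = 125
Δ: 2! 2! 2! / 7! → 1/630
sum: t=0:+1/8 t=1:−1/1 t=2:+1/8 = -3/4
3j²(2 2 2; 0 0 0) = Δ·Π!·Σ² = 2/35  (sign -1)
sum: t=1:−1/4 t=2:+1/2 = 1/4
3j²(2 2 2; -1 1 0) = Δ·Π!·Σ² = 1/70  (sign +1)
combine: 4πI² = 125·2/35·1/70 = 5/49
take √, sign -1: I = -0.09011188

-0.090112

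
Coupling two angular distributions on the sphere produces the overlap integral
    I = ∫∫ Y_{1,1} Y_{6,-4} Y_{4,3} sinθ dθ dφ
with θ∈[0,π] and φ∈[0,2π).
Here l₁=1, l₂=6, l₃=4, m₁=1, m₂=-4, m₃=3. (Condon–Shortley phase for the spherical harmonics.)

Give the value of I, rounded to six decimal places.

0.000000

|1−6|≤4≤1+6 violated ⇒ I = 0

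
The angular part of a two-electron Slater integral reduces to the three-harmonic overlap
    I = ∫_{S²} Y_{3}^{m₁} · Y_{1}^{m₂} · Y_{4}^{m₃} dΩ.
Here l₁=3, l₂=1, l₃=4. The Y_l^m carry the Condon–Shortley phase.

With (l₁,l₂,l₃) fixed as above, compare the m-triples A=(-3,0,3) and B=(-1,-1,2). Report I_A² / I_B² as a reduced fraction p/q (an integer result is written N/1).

7/15

l's match ⇒ only the (l;m) 3-j factors differ between A and B.
A: triangle coeff Δ(3,1,4) = 1/252; Σ_t [0,0]: t=0:+1/720 = 1/720; (3j)²=1/36 [(3 1 4; -3 0 3)], sign=-1
B: triangle coeff Δ(3,1,4) = 1/252; Σ_t [0,0]: t=0:+1/96 = 1/96; (3j)²=5/84 [(3 1 4; -1 -1 2)], sign=+1
I_A²/I_B² = (1/36)/(5/84) = 7/15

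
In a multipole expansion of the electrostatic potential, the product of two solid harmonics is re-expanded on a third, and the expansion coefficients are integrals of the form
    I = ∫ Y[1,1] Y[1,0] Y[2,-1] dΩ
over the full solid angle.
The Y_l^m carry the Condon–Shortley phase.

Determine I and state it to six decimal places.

-0.218510

Rules hold: Σm=0, L=4 even, 0≤2≤2.
N = 3·3·5 = 45
Δ = 0!·2!·2!/5! = 1/30
Racah Σ t=0..0: t=0:+1/1 = 1/1
⇒ 3j(1 1 2; 0 0 0)² = 2/15, sgn +1
Racah Σ t=0..0: t=0:+1/2 = 1/2
⇒ 3j(1 1 2; 1 0 -1)² = 1/10, sgn -1
4πI² = N·(3j₀)²·(3jₘ)² = 3/5
I = -1·√(0.6/4π) = -0.21850969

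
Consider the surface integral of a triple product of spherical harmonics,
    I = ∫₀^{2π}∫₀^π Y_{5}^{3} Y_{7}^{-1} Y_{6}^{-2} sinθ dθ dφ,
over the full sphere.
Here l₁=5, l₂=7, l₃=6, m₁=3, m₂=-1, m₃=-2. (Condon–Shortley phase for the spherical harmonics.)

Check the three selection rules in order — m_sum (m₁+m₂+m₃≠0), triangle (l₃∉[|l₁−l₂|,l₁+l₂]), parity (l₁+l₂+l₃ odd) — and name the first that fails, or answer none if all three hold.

none

Σmᵢ = 0  ✓
l₃∈[|l₁−l₂|,l₁+l₂]=[2,12], have l₃=6  ✓
Σlᵢ = 18 ⇒ even  ✓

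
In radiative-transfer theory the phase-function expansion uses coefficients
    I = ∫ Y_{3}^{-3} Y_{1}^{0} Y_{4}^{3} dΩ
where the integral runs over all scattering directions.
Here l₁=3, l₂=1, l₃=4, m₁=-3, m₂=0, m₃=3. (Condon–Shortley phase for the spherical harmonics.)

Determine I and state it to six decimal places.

-0.162868

m-sum 0 ✓  L=8 even ✓  2≤4≤4 ✓
Π(2lᵢ+1) = 7×3×9 = 189
triangle coeff Δ(3,1,4) = 1/252
Σ_t [0,0]: t=0:+1/36 = 1/36
(3j)²=4/63 [(3 1 4; 0 0 0)], sign=+1
Σ_t [0,0]: t=0:+1/720 = 1/720
(3j)²=1/36 [(3 1 4; -3 0 3)], sign=-1
⇒ 4πI² = 1/3
I = (-1)√(1/3/(4π)) = -0.16286750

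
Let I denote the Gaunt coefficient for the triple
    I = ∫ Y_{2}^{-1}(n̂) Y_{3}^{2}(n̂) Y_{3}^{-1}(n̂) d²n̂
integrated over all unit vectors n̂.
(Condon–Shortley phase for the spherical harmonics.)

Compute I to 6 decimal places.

Rules hold: Σm=0, L=8 even, 1≤3≤5.
N = 5·7·7 = 245
Δ = 2!·2!·4!/9! = 1/3780
Racah Σ t=0..2: t=0:+1/24 t=1:−1/4 t=2:+1/24 = -1/6
⇒ 3j(2 3 3; 0 0 0)² = 4/105, sgn +1
Racah Σ t=1..2: t=1:−1/48 t=2:+1/12 = 1/16
⇒ 3j(2 3 3; -1 2 -1)² = 1/28, sgn +1
4πI² = N·(3j₀)²·(3jₘ)² = 1/3
I = +1·√(0.333333/4π) = 0.16286750

0.162868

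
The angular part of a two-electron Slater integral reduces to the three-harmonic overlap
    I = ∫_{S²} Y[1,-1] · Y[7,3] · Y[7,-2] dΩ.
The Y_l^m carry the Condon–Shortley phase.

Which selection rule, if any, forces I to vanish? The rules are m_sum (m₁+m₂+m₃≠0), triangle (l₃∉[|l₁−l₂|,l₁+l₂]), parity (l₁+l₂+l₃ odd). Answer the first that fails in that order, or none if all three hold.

m₁+m₂+m₃ = -1 + 3 − 2 = 0  ✓
triangle: |1−7|=6 ≤ l₃=7 ≤ 1+7=8  ✓
parity: l₁+l₂+l₃ = 15 is odd  ✗

parity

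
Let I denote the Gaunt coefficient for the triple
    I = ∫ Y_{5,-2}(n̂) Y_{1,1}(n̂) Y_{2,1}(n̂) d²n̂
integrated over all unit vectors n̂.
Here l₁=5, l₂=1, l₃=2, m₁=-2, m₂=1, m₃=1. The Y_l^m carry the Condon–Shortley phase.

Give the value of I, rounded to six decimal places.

0.000000

triangle: need 4≤l₃≤6, have 2; I=0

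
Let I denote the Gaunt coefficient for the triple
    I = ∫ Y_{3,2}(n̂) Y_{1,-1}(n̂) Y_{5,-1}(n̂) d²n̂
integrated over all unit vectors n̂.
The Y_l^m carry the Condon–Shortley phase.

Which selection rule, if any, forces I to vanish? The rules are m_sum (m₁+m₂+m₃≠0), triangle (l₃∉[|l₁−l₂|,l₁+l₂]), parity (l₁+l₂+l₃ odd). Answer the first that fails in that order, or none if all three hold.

Σmᵢ = 0  ✓
l₃∈[|l₁−l₂|,l₁+l₂]=[2,4], have l₃=5  ✗
Σlᵢ = 9 ⇒ odd

triangle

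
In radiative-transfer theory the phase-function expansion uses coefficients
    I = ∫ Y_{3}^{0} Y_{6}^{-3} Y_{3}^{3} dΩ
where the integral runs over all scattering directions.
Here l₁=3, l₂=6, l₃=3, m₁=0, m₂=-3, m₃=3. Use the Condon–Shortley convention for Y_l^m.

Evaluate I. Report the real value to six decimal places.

-0.108647

Checks pass: Σm=0; 12 even; l₃=3∈[3,9].
(2·3+1)(2·6+1)(2·3+1) = 637
Δ: 6! 0! 6! / 13! → 1/12012
sum: t=3:−1/1296 = -1/1296
3j²(3 6 3; 0 0 0) = Δ·Π!·Σ² = 100/3003  (sign +1)
sum: t=3:−1/25920 = -1/25920
3j²(3 6 3; 0 -3 3) = Δ·Π!·Σ² = 1/143  (sign -1)
combine: 4πI² = 637·100/3003·1/143 = 700/4719
take √, sign -1: I = -0.10864734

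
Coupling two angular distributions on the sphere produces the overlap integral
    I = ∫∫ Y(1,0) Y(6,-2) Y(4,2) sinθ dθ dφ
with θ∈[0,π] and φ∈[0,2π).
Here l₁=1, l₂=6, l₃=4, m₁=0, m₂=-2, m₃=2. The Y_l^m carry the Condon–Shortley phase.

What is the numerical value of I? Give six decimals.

0.000000

l₃=4 ∉ [5,7] — triangle fails ⇒ I = 0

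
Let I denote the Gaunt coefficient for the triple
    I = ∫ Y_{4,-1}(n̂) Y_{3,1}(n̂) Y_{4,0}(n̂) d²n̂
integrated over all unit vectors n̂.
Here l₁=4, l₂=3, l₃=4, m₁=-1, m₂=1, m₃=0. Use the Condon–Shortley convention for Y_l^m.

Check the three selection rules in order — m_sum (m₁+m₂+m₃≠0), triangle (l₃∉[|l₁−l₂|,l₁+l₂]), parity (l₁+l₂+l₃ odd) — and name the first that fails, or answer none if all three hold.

Σmᵢ = 0  ✓
l₃∈[|l₁−l₂|,l₁+l₂]=[1,7], have l₃=4  ✓
Σlᵢ = 11 ⇒ odd  ✗

parity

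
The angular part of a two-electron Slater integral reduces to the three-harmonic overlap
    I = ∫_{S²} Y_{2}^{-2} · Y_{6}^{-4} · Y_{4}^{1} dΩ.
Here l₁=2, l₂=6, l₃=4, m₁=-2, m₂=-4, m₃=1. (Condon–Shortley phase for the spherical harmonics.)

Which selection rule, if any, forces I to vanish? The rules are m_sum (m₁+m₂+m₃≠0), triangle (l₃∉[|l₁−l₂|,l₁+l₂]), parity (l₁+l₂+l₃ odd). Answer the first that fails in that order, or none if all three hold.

m₁+m₂+m₃ = -2 − 4 + 1 = -5  ✗
triangle: |2−6|=4 ≤ l₃=4 ≤ 2+6=8
parity: l₁+l₂+l₃ = 12 is even

m_sum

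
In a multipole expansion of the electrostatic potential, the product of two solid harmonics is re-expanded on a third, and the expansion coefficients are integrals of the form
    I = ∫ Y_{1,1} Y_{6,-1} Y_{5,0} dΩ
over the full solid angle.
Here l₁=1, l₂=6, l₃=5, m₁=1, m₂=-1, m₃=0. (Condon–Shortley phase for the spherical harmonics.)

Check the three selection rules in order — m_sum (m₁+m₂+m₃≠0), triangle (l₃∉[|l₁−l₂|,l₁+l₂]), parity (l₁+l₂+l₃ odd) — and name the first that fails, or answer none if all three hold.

none

Σmᵢ = 0  ✓
l₃∈[|l₁−l₂|,l₁+l₂]=[5,7], have l₃=5  ✓
Σlᵢ = 12 ⇒ even  ✓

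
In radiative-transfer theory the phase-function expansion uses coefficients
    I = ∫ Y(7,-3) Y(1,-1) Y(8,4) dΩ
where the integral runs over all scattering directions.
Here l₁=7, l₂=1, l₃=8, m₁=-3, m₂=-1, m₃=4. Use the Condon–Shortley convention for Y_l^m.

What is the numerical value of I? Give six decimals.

m-sum 0 ✓  L=16 even ✓  6≤8≤8 ✓
Π(2lᵢ+1) = 15×3×17 = 765
triangle coeff Δ(7,1,8) = 1/2040
Σ_t [0,0]: t=0:+1/25401600 = 1/25401600
(3j)²=8/255 [(7 1 8; 0 0 0)], sign=+1
Σ_t [0,0]: t=0:+1/174182400 = 1/174182400
(3j)²=11/340 [(7 1 8; -3 -1 4)], sign=+1
⇒ 4πI² = 66/85
I = (+1)√(66/85/(4π)) = 0.24857507

0.248575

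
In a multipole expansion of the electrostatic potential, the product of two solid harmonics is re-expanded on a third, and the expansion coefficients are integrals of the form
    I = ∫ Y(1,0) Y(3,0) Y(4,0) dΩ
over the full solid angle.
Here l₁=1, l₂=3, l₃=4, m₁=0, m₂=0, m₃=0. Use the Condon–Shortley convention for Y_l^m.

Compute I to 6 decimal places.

0.246233

Rules hold: Σm=0, L=8 even, 2≤4≤4.
N = 3·7·9 = 189
Δ = 0!·2!·6!/9! = 1/252
Racah Σ t=0..0: t=0:+1/36 = 1/36
⇒ 3j(1 3 4; 0 0 0)² = 4/63, sgn +1
(m-triple is (0,0,0) — same symbol as above.)
4πI² = N·(3j₀)²·(3jₘ)² = 16/21
I = +1·√(0.761905/4π) = 0.24623252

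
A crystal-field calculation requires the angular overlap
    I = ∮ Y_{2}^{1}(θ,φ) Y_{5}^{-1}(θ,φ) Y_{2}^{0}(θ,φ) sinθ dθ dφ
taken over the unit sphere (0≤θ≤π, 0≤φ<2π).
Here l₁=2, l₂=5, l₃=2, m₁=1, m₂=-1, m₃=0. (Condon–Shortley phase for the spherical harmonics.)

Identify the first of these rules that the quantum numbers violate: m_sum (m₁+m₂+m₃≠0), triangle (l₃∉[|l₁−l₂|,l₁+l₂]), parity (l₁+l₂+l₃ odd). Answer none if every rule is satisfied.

Σmᵢ = 0  ✓
l₃∈[|l₁−l₂|,l₁+l₂]=[3,7], have l₃=2  ✗
Σlᵢ = 9 ⇒ odd

triangle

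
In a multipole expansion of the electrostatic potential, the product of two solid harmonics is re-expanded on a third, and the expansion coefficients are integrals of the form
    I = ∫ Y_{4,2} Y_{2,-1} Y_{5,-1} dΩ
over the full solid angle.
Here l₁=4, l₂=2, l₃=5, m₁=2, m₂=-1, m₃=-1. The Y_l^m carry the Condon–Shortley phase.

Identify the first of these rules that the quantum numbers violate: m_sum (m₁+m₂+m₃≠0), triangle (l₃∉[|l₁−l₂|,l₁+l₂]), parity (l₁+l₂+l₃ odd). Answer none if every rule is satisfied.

azimuthal sum: 2 − 1 − 1 = 0  ✓
2 ≤ 5 ≤ 6 (triangle on l)  ✓
L = 4 + 2 + 5 = 11 (odd)  ✗

parity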